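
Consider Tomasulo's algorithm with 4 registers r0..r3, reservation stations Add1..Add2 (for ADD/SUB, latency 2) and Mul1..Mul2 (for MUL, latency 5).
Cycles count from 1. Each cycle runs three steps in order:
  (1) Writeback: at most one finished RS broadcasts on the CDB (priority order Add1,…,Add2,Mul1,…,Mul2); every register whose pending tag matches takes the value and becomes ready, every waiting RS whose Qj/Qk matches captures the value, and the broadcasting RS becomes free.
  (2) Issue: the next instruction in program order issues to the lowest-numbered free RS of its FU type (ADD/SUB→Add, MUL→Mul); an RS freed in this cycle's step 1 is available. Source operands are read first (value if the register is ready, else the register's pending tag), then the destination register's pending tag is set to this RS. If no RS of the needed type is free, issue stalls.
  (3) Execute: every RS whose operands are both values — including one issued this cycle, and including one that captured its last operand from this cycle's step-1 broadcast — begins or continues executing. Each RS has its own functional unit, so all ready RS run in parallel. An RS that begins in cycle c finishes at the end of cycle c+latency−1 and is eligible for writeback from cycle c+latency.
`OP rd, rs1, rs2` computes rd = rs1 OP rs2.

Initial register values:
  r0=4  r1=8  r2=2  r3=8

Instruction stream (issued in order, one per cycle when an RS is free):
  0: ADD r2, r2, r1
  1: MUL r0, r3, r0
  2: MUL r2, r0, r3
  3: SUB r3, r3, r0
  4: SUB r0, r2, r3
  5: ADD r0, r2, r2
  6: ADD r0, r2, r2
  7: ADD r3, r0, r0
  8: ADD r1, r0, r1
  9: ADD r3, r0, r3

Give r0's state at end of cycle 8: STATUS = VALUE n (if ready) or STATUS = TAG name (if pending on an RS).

  c1: issue ADD r2<-Add1  regs: r0:4,r1:8,r2:Add1,r3:8
  c2: issue MUL r0<-Mul1  regs: r0:Mul1,r1:8,r2:Add1,r3:8
  c3: CDB Add1=10; issue MUL r2<-Mul2  regs: r0:Mul1,r1:8,r2:Mul2,r3:8
  c4: issue SUB r3<-Add1  regs: r0:Mul1,r1:8,r2:Mul2,r3:Add1
  c5: issue SUB r0<-Add2  regs: r0:Add2,r1:8,r2:Mul2,r3:Add1
  c6: stall  regs: r0:Add2,r1:8,r2:Mul2,r3:Add1
  c7: CDB Mul1=32; stall  regs: r0:Add2,r1:8,r2:Mul2,r3:Add1
  c8: stall  regs: r0:Add2,r1:8,r2:Mul2,r3:Add1

STATUS = TAG Add2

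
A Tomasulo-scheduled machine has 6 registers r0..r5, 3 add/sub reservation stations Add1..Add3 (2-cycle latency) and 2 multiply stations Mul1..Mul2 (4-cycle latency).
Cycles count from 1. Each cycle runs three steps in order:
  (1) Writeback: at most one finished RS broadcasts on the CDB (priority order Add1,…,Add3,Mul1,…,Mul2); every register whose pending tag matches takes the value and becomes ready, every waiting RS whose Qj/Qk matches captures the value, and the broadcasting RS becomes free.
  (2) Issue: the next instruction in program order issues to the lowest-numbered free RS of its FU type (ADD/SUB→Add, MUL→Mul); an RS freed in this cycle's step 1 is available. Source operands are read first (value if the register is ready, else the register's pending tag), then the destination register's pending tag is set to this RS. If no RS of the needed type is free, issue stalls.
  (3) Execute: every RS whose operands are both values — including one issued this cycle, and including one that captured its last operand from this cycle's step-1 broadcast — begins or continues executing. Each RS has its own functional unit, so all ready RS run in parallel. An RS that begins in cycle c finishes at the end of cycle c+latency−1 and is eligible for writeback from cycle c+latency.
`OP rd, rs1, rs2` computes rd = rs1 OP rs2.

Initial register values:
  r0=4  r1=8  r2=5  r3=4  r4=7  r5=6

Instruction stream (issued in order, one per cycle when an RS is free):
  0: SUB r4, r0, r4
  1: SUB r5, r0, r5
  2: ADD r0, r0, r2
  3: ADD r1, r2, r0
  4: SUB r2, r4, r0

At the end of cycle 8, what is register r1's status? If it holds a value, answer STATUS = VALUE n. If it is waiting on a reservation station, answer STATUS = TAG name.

  c1: issue SUB r4<-Add1  regs: r0:4,r1:8,r2:5,r3:4,r4:Add1,r5:6
  c2: issue SUB r5<-Add2  regs: r0:4,r1:8,r2:5,r3:4,r4:Add1,r5:Add2
  c3: CDB Add1=-3; issue ADD r0<-Add1  regs: r0:Add1,r1:8,r2:5,r3:4,r4:-3,r5:Add2
  c4: CDB Add2=-2; issue ADD r1<-Add2  regs: r0:Add1,r1:Add2,r2:5,r3:4,r4:-3,r5:-2
  c5: CDB Add1=9; issue SUB r2<-Add1  regs: r0:9,r1:Add2,r2:Add1,r3:4,r4:-3,r5:-2
  c6: -  regs: r0:9,r1:Add2,r2:Add1,r3:4,r4:-3,r5:-2
  c7: CDB Add1=-12  regs: r0:9,r1:Add2,r2:-12,r3:4,r4:-3,r5:-2
  c8: CDB Add2=14  regs: r0:9,r1:14,r2:-12,r3:4,r4:-3,r5:-2

STATUS = VALUE 14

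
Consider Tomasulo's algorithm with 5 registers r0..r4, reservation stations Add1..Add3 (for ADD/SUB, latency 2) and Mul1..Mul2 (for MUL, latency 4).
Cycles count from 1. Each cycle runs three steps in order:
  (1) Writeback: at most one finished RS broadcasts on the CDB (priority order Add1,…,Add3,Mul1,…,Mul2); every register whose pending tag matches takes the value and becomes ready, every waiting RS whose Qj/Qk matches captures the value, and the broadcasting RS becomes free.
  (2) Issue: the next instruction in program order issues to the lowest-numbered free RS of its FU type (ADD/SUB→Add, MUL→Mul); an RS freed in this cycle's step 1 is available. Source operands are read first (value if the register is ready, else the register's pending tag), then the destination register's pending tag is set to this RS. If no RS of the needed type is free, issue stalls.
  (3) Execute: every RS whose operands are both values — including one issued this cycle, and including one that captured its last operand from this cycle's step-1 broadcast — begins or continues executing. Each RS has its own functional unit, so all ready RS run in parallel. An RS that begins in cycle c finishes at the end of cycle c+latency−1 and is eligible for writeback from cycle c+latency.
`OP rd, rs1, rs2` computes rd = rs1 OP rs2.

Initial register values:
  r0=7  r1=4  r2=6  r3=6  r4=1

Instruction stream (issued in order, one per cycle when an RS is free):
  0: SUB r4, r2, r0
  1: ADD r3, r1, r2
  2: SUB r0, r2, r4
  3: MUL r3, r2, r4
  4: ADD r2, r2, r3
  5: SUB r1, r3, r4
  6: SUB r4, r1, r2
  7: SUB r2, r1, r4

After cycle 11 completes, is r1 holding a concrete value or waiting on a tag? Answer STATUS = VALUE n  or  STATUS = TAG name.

cycle 1: issue SUB r4<-Add1 // r0:7,r1:4,r2:6,r3:6,r4:Add1
cycle 2: issue ADD r3<-Add2 // r0:7,r1:4,r2:6,r3:Add2,r4:Add1
cycle 3: CDB Add1=-1; issue SUB r0<-Add1 // r0:Add1,r1:4,r2:6,r3:Add2,r4:-1
cycle 4: CDB Add2=10; issue MUL r3<-Mul1 // r0:Add1,r1:4,r2:6,r3:Mul1,r4:-1
cycle 5: CDB Add1=7; issue ADD r2<-Add1 // r0:7,r1:4,r2:Add1,r3:Mul1,r4:-1
cycle 6: issue SUB r1<-Add2 // r0:7,r1:Add2,r2:Add1,r3:Mul1,r4:-1
cycle 7: issue SUB r4<-Add3 // r0:7,r1:Add2,r2:Add1,r3:Mul1,r4:Add3
cycle 8: CDB Mul1=-6; stall // r0:7,r1:Add2,r2:Add1,r3:-6,r4:Add3
cycle 9: stall // r0:7,r1:Add2,r2:Add1,r3:-6,r4:Add3
cycle 10: CDB Add1=0; issue SUB r2<-Add1 // r0:7,r1:Add2,r2:Add1,r3:-6,r4:Add3
cycle 11: CDB Add2=-5 // r0:7,r1:-5,r2:Add1,r3:-6,r4:Add3

STATUS = VALUE -5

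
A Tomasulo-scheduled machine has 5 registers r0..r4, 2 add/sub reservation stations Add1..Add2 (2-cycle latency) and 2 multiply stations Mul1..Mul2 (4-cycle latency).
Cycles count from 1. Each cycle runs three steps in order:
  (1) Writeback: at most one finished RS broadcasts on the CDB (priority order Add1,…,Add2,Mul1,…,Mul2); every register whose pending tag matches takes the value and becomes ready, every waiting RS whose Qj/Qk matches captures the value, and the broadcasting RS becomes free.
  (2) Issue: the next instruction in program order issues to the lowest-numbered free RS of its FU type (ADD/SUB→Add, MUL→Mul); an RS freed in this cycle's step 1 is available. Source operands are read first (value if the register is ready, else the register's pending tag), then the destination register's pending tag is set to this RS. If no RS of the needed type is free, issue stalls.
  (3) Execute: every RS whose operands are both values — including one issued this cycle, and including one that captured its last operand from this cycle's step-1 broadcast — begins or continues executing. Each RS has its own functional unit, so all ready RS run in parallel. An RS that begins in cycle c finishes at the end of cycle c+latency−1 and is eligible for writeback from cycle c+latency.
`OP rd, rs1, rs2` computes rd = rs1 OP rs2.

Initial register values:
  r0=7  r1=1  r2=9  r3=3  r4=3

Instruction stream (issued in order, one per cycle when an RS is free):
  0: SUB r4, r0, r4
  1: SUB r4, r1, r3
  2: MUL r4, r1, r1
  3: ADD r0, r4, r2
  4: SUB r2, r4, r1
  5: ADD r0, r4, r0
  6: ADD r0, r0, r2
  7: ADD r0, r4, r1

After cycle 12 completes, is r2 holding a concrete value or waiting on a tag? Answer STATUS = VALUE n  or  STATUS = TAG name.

STATUS = VALUE 0

cycle 1: issue SUB r4<-Add1 // r0:7,r1:1,r2:9,r3:3,r4:Add1
cycle 2: issue SUB r4<-Add2 // r0:7,r1:1,r2:9,r3:3,r4:Add2
cycle 3: CDB Add1=4; issue MUL r4<-Mul1 // r0:7,r1:1,r2:9,r3:3,r4:Mul1
cycle 4: CDB Add2=-2; issue ADD r0<-Add1 // r0:Add1,r1:1,r2:9,r3:3,r4:Mul1
cycle 5: issue SUB r2<-Add2 // r0:Add1,r1:1,r2:Add2,r3:3,r4:Mul1
cycle 6: stall // r0:Add1,r1:1,r2:Add2,r3:3,r4:Mul1
cycle 7: CDB Mul1=1; stall // r0:Add1,r1:1,r2:Add2,r3:3,r4:1
cycle 8: stall // r0:Add1,r1:1,r2:Add2,r3:3,r4:1
cycle 9: CDB Add1=10; issue ADD r0<-Add1 // r0:Add1,r1:1,r2:Add2,r3:3,r4:1
cycle 10: CDB Add2=0; issue ADD r0<-Add2 // r0:Add2,r1:1,r2:0,r3:3,r4:1
cycle 11: CDB Add1=11; issue ADD r0<-Add1 // r0:Add1,r1:1,r2:0,r3:3,r4:1
cycle 12: - // r0:Add1,r1:1,r2:0,r3:3,r4:1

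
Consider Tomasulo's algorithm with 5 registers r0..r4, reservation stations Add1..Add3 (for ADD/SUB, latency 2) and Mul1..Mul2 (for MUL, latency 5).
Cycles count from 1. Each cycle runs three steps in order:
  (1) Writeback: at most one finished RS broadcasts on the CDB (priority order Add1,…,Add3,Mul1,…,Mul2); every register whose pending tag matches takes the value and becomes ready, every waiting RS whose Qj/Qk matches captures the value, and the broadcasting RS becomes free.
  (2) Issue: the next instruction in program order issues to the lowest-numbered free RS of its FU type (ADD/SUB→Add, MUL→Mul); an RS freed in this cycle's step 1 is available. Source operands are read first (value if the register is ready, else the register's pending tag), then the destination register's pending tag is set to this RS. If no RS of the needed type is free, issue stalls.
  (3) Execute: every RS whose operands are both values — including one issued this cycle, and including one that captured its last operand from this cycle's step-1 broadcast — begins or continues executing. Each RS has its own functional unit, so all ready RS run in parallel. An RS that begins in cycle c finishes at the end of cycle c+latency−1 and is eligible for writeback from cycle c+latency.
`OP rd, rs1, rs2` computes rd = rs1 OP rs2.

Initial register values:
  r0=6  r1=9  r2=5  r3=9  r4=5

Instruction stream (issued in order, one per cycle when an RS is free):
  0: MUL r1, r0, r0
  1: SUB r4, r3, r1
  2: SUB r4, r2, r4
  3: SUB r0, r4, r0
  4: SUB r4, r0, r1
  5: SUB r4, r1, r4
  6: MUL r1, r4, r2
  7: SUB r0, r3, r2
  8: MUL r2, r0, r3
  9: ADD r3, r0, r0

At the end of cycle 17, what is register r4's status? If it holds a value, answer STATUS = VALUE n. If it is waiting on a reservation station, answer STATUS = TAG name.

c1: issue MUL r1<-Mul1 | r0:6,r1:Mul1,r2:5,r3:9,r4:5
c2: issue SUB r4<-Add1 | r0:6,r1:Mul1,r2:5,r3:9,r4:Add1
c3: issue SUB r4<-Add2 | r0:6,r1:Mul1,r2:5,r3:9,r4:Add2
c4: issue SUB r0<-Add3 | r0:Add3,r1:Mul1,r2:5,r3:9,r4:Add2
c5: stall | r0:Add3,r1:Mul1,r2:5,r3:9,r4:Add2
c6: CDB Mul1=36; stall | r0:Add3,r1:36,r2:5,r3:9,r4:Add2
c7: stall | r0:Add3,r1:36,r2:5,r3:9,r4:Add2
c8: CDB Add1=-27; issue SUB r4<-Add1 | r0:Add3,r1:36,r2:5,r3:9,r4:Add1
c9: stall | r0:Add3,r1:36,r2:5,r3:9,r4:Add1
c10: CDB Add2=32; issue SUB r4<-Add2 | r0:Add3,r1:36,r2:5,r3:9,r4:Add2
c11: issue MUL r1<-Mul1 | r0:Add3,r1:Mul1,r2:5,r3:9,r4:Add2
c12: CDB Add3=26; issue SUB r0<-Add3 | r0:Add3,r1:Mul1,r2:5,r3:9,r4:Add2
c13: issue MUL r2<-Mul2 | r0:Add3,r1:Mul1,r2:Mul2,r3:9,r4:Add2
c14: CDB Add1=-10; issue ADD r3<-Add1 | r0:Add3,r1:Mul1,r2:Mul2,r3:Add1,r4:Add2
c15: CDB Add3=4 | r0:4,r1:Mul1,r2:Mul2,r3:Add1,r4:Add2
c16: CDB Add2=46 | r0:4,r1:Mul1,r2:Mul2,r3:Add1,r4:46
c17: CDB Add1=8 | r0:4,r1:Mul1,r2:Mul2,r3:8,r4:46

STATUS = VALUE 46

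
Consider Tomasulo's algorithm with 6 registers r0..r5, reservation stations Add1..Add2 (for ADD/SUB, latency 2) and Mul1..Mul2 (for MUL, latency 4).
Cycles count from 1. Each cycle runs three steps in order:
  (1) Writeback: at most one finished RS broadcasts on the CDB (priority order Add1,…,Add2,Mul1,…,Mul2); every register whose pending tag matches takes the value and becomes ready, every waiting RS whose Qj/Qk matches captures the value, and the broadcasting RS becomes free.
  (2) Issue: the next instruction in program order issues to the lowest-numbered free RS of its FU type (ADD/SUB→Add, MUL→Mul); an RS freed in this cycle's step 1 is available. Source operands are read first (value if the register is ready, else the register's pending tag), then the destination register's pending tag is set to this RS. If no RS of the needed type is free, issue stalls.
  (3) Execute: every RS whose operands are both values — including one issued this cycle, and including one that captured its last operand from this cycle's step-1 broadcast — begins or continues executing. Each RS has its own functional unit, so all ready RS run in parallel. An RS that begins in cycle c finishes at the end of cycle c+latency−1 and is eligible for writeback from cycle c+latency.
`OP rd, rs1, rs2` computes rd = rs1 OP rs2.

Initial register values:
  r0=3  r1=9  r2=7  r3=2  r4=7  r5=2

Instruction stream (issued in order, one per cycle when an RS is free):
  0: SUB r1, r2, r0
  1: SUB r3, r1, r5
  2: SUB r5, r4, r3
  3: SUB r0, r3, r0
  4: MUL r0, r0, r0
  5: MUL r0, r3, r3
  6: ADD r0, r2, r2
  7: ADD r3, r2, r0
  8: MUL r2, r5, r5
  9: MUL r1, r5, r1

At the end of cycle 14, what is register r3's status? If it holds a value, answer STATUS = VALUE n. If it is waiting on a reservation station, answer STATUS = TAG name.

STATUS = VALUE 21

c1: issue SUB r1<-Add1 | r0:3,r1:Add1,r2:7,r3:2,r4:7,r5:2
c2: issue SUB r3<-Add2 | r0:3,r1:Add1,r2:7,r3:Add2,r4:7,r5:2
c3: CDB Add1=4; issue SUB r5<-Add1 | r0:3,r1:4,r2:7,r3:Add2,r4:7,r5:Add1
c4: stall | r0:3,r1:4,r2:7,r3:Add2,r4:7,r5:Add1
c5: CDB Add2=2; issue SUB r0<-Add2 | r0:Add2,r1:4,r2:7,r3:2,r4:7,r5:Add1
c6: issue MUL r0<-Mul1 | r0:Mul1,r1:4,r2:7,r3:2,r4:7,r5:Add1
c7: CDB Add1=5; issue MUL r0<-Mul2 | r0:Mul2,r1:4,r2:7,r3:2,r4:7,r5:5
c8: CDB Add2=-1; issue ADD r0<-Add1 | r0:Add1,r1:4,r2:7,r3:2,r4:7,r5:5
c9: issue ADD r3<-Add2 | r0:Add1,r1:4,r2:7,r3:Add2,r4:7,r5:5
c10: CDB Add1=14; stall | r0:14,r1:4,r2:7,r3:Add2,r4:7,r5:5
c11: CDB Mul2=4; issue MUL r2<-Mul2 | r0:14,r1:4,r2:Mul2,r3:Add2,r4:7,r5:5
c12: CDB Add2=21; stall | r0:14,r1:4,r2:Mul2,r3:21,r4:7,r5:5
c13: CDB Mul1=1; issue MUL r1<-Mul1 | r0:14,r1:Mul1,r2:Mul2,r3:21,r4:7,r5:5
c14: - | r0:14,r1:Mul1,r2:Mul2,r3:21,r4:7,r5:5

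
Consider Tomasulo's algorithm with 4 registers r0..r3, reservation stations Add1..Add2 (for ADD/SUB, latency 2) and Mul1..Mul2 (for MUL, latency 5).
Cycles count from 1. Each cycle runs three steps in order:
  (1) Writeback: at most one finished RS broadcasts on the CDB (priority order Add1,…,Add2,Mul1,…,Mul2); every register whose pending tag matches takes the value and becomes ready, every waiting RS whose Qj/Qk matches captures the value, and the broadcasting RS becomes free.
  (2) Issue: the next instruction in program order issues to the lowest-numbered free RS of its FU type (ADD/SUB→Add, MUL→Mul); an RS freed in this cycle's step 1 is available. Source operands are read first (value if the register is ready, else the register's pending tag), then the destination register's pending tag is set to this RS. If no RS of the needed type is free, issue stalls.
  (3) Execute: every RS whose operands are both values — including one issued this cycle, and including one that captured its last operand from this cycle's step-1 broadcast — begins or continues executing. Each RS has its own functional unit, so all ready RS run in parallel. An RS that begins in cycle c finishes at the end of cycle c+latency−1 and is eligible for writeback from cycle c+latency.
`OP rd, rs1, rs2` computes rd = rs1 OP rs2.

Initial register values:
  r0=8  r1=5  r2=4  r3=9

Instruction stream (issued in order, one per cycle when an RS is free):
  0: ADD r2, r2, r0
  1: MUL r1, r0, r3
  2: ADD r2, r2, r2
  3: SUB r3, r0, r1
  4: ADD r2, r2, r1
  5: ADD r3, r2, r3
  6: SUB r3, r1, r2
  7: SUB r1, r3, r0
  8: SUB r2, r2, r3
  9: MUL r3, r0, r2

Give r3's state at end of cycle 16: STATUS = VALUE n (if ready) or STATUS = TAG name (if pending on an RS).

STATUS = TAG Mul1

cycle 1: issue ADD r2<-Add1 // r0:8,r1:5,r2:Add1,r3:9
cycle 2: issue MUL r1<-Mul1 // r0:8,r1:Mul1,r2:Add1,r3:9
cycle 3: CDB Add1=12; issue ADD r2<-Add1 // r0:8,r1:Mul1,r2:Add1,r3:9
cycle 4: issue SUB r3<-Add2 // r0:8,r1:Mul1,r2:Add1,r3:Add2
cycle 5: CDB Add1=24; issue ADD r2<-Add1 // r0:8,r1:Mul1,r2:Add1,r3:Add2
cycle 6: stall // r0:8,r1:Mul1,r2:Add1,r3:Add2
cycle 7: CDB Mul1=72; stall // r0:8,r1:72,r2:Add1,r3:Add2
cycle 8: stall // r0:8,r1:72,r2:Add1,r3:Add2
cycle 9: CDB Add1=96; issue ADD r3<-Add1 // r0:8,r1:72,r2:96,r3:Add1
cycle 10: CDB Add2=-64; issue SUB r3<-Add2 // r0:8,r1:72,r2:96,r3:Add2
cycle 11: stall // r0:8,r1:72,r2:96,r3:Add2
cycle 12: CDB Add1=32; issue SUB r1<-Add1 // r0:8,r1:Add1,r2:96,r3:Add2
cycle 13: CDB Add2=-24; issue SUB r2<-Add2 // r0:8,r1:Add1,r2:Add2,r3:-24
cycle 14: issue MUL r3<-Mul1 // r0:8,r1:Add1,r2:Add2,r3:Mul1
cycle 15: CDB Add1=-32 // r0:8,r1:-32,r2:Add2,r3:Mul1
cycle 16: CDB Add2=120 // r0:8,r1:-32,r2:120,r3:Mul1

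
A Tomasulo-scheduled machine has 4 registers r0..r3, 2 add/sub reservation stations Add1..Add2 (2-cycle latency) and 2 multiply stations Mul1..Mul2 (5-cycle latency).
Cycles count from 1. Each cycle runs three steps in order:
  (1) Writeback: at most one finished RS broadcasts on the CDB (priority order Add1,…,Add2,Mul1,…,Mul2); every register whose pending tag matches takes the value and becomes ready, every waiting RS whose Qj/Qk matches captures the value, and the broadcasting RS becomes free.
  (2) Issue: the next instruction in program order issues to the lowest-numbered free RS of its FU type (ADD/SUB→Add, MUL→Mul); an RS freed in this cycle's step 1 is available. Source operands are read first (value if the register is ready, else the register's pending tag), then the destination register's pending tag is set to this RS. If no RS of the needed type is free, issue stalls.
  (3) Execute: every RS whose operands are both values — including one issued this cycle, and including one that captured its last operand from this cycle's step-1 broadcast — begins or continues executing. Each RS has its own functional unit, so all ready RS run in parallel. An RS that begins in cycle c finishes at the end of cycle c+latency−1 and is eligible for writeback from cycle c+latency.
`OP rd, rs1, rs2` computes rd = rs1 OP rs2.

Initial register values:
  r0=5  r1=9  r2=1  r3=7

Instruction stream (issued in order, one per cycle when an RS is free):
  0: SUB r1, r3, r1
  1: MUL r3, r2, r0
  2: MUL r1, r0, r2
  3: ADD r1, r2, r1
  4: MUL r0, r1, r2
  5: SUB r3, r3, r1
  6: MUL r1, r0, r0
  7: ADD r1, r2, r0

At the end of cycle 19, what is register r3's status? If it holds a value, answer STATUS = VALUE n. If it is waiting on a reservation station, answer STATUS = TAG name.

STATUS = VALUE -1

cycle 1: issue SUB r1<-Add1 // r0:5,r1:Add1,r2:1,r3:7
cycle 2: issue MUL r3<-Mul1 // r0:5,r1:Add1,r2:1,r3:Mul1
cycle 3: CDB Add1=-2; issue MUL r1<-Mul2 // r0:5,r1:Mul2,r2:1,r3:Mul1
cycle 4: issue ADD r1<-Add1 // r0:5,r1:Add1,r2:1,r3:Mul1
cycle 5: stall // r0:5,r1:Add1,r2:1,r3:Mul1
cycle 6: stall // r0:5,r1:Add1,r2:1,r3:Mul1
cycle 7: CDB Mul1=5; issue MUL r0<-Mul1 // r0:Mul1,r1:Add1,r2:1,r3:5
cycle 8: CDB Mul2=5; issue SUB r3<-Add2 // r0:Mul1,r1:Add1,r2:1,r3:Add2
cycle 9: issue MUL r1<-Mul2 // r0:Mul1,r1:Mul2,r2:1,r3:Add2
cycle 10: CDB Add1=6; issue ADD r1<-Add1 // r0:Mul1,r1:Add1,r2:1,r3:Add2
cycle 11: - // r0:Mul1,r1:Add1,r2:1,r3:Add2
cycle 12: CDB Add2=-1 // r0:Mul1,r1:Add1,r2:1,r3:-1
cycle 13: - // r0:Mul1,r1:Add1,r2:1,r3:-1
cycle 14: - // r0:Mul1,r1:Add1,r2:1,r3:-1
cycle 15: CDB Mul1=6 // r0:6,r1:Add1,r2:1,r3:-1
cycle 16: - // r0:6,r1:Add1,r2:1,r3:-1
cycle 17: CDB Add1=7 // r0:6,r1:7,r2:1,r3:-1
cycle 18: - // r0:6,r1:7,r2:1,r3:-1
cycle 19: - // r0:6,r1:7,r2:1,r3:-1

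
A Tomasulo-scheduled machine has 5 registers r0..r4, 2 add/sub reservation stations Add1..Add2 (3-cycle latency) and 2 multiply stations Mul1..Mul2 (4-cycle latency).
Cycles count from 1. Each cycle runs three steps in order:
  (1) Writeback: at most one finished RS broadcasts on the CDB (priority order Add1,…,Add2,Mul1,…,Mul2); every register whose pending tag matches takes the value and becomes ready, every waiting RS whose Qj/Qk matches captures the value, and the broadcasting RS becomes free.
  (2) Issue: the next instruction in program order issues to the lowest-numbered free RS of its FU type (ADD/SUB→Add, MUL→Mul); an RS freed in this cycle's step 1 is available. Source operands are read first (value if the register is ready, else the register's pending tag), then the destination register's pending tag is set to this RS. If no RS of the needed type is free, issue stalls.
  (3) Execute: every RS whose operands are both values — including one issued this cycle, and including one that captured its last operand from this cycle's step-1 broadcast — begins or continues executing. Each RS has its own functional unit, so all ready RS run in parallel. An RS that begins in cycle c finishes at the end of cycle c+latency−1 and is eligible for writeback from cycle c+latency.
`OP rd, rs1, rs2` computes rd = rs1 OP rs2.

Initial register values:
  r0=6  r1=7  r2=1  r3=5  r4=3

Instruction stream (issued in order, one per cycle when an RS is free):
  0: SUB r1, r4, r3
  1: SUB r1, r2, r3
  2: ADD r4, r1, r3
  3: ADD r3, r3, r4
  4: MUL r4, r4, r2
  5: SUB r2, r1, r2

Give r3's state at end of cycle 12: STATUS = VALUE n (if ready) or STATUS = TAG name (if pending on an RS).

c1: issue SUB r1<-Add1 | r0:6,r1:Add1,r2:1,r3:5,r4:3
c2: issue SUB r1<-Add2 | r0:6,r1:Add2,r2:1,r3:5,r4:3
c3: stall | r0:6,r1:Add2,r2:1,r3:5,r4:3
c4: CDB Add1=-2; issue ADD r4<-Add1 | r0:6,r1:Add2,r2:1,r3:5,r4:Add1
c5: CDB Add2=-4; issue ADD r3<-Add2 | r0:6,r1:-4,r2:1,r3:Add2,r4:Add1
c6: issue MUL r4<-Mul1 | r0:6,r1:-4,r2:1,r3:Add2,r4:Mul1
c7: stall | r0:6,r1:-4,r2:1,r3:Add2,r4:Mul1
c8: CDB Add1=1; issue SUB r2<-Add1 | r0:6,r1:-4,r2:Add1,r3:Add2,r4:Mul1
c9: - | r0:6,r1:-4,r2:Add1,r3:Add2,r4:Mul1
c10: - | r0:6,r1:-4,r2:Add1,r3:Add2,r4:Mul1
c11: CDB Add1=-5 | r0:6,r1:-4,r2:-5,r3:Add2,r4:Mul1
c12: CDB Add2=6 | r0:6,r1:-4,r2:-5,r3:6,r4:Mul1

STATUS = VALUE 6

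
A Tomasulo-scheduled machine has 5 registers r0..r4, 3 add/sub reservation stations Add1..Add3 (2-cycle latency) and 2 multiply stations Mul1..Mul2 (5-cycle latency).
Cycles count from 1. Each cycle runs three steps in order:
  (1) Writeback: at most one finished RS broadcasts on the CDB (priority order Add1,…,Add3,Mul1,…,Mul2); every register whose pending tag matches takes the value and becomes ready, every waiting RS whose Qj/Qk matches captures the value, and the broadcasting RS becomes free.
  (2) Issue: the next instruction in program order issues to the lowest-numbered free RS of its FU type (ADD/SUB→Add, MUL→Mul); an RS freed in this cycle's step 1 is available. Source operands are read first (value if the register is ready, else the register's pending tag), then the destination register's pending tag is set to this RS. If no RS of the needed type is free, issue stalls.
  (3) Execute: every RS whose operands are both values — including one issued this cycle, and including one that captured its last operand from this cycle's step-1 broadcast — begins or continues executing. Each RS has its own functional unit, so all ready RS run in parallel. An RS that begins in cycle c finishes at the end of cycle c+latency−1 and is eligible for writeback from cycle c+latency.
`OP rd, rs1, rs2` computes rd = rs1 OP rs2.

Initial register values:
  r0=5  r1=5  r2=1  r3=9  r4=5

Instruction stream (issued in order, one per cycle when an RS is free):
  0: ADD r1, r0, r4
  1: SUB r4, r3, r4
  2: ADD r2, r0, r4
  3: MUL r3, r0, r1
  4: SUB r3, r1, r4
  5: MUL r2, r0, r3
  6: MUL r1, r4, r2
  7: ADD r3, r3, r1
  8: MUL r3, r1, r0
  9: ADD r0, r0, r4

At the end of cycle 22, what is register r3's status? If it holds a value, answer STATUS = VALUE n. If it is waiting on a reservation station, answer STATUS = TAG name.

c1: issue ADD r1<-Add1 | r0:5,r1:Add1,r2:1,r3:9,r4:5
c2: issue SUB r4<-Add2 | r0:5,r1:Add1,r2:1,r3:9,r4:Add2
c3: CDB Add1=10; issue ADD r2<-Add1 | r0:5,r1:10,r2:Add1,r3:9,r4:Add2
c4: CDB Add2=4; issue MUL r3<-Mul1 | r0:5,r1:10,r2:Add1,r3:Mul1,r4:4
c5: issue SUB r3<-Add2 | r0:5,r1:10,r2:Add1,r3:Add2,r4:4
c6: CDB Add1=9; issue MUL r2<-Mul2 | r0:5,r1:10,r2:Mul2,r3:Add2,r4:4
c7: CDB Add2=6; stall | r0:5,r1:10,r2:Mul2,r3:6,r4:4
c8: stall | r0:5,r1:10,r2:Mul2,r3:6,r4:4
c9: CDB Mul1=50; issue MUL r1<-Mul1 | r0:5,r1:Mul1,r2:Mul2,r3:6,r4:4
c10: issue ADD r3<-Add1 | r0:5,r1:Mul1,r2:Mul2,r3:Add1,r4:4
c11: stall | r0:5,r1:Mul1,r2:Mul2,r3:Add1,r4:4
c12: CDB Mul2=30; issue MUL r3<-Mul2 | r0:5,r1:Mul1,r2:30,r3:Mul2,r4:4
c13: issue ADD r0<-Add2 | r0:Add2,r1:Mul1,r2:30,r3:Mul2,r4:4
c14: - | r0:Add2,r1:Mul1,r2:30,r3:Mul2,r4:4
c15: CDB Add2=9 | r0:9,r1:Mul1,r2:30,r3:Mul2,r4:4
c16: - | r0:9,r1:Mul1,r2:30,r3:Mul2,r4:4
c17: CDB Mul1=120 | r0:9,r1:120,r2:30,r3:Mul2,r4:4
c18: - | r0:9,r1:120,r2:30,r3:Mul2,r4:4
c19: CDB Add1=126 | r0:9,r1:120,r2:30,r3:Mul2,r4:4
c20: - | r0:9,r1:120,r2:30,r3:Mul2,r4:4
c21: - | r0:9,r1:120,r2:30,r3:Mul2,r4:4
c22: CDB Mul2=600 | r0:9,r1:120,r2:30,r3:600,r4:4

STATUS = VALUE 600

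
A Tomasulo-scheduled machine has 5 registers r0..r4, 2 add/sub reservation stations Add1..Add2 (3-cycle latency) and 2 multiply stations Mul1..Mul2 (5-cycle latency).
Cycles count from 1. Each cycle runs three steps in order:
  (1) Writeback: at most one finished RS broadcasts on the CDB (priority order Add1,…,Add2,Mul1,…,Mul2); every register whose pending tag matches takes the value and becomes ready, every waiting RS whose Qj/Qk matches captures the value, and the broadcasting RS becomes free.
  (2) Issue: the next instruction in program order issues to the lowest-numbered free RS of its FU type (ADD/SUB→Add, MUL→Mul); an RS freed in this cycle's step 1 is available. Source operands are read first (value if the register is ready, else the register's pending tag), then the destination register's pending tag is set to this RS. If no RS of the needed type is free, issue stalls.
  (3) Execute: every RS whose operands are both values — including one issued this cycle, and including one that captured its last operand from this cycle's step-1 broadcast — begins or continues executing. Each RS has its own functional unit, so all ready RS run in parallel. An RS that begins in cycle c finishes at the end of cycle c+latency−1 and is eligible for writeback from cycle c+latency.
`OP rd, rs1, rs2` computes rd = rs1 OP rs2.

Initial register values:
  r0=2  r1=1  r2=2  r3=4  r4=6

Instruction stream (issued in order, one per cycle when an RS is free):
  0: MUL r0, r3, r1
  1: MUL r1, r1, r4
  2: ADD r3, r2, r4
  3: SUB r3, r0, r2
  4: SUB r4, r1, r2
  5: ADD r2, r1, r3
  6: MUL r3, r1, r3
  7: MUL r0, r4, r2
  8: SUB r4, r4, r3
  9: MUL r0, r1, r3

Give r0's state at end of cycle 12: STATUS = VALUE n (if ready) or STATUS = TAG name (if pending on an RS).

  c1: issue MUL r0<-Mul1  regs: r0:Mul1,r1:1,r2:2,r3:4,r4:6
  c2: issue MUL r1<-Mul2  regs: r0:Mul1,r1:Mul2,r2:2,r3:4,r4:6
  c3: issue ADD r3<-Add1  regs: r0:Mul1,r1:Mul2,r2:2,r3:Add1,r4:6
  c4: issue SUB r3<-Add2  regs: r0:Mul1,r1:Mul2,r2:2,r3:Add2,r4:6
  c5: stall  regs: r0:Mul1,r1:Mul2,r2:2,r3:Add2,r4:6
  c6: CDB Add1=8; issue SUB r4<-Add1  regs: r0:Mul1,r1:Mul2,r2:2,r3:Add2,r4:Add1
  c7: CDB Mul1=4; stall  regs: r0:4,r1:Mul2,r2:2,r3:Add2,r4:Add1
  c8: CDB Mul2=6; stall  regs: r0:4,r1:6,r2:2,r3:Add2,r4:Add1
  c9: stall  regs: r0:4,r1:6,r2:2,r3:Add2,r4:Add1
  c10: CDB Add2=2; issue ADD r2<-Add2  regs: r0:4,r1:6,r2:Add2,r3:2,r4:Add1
  c11: CDB Add1=4; issue MUL r3<-Mul1  regs: r0:4,r1:6,r2:Add2,r3:Mul1,r4:4
  c12: issue MUL r0<-Mul2  regs: r0:Mul2,r1:6,r2:Add2,r3:Mul1,r4:4

STATUS = TAG Mul2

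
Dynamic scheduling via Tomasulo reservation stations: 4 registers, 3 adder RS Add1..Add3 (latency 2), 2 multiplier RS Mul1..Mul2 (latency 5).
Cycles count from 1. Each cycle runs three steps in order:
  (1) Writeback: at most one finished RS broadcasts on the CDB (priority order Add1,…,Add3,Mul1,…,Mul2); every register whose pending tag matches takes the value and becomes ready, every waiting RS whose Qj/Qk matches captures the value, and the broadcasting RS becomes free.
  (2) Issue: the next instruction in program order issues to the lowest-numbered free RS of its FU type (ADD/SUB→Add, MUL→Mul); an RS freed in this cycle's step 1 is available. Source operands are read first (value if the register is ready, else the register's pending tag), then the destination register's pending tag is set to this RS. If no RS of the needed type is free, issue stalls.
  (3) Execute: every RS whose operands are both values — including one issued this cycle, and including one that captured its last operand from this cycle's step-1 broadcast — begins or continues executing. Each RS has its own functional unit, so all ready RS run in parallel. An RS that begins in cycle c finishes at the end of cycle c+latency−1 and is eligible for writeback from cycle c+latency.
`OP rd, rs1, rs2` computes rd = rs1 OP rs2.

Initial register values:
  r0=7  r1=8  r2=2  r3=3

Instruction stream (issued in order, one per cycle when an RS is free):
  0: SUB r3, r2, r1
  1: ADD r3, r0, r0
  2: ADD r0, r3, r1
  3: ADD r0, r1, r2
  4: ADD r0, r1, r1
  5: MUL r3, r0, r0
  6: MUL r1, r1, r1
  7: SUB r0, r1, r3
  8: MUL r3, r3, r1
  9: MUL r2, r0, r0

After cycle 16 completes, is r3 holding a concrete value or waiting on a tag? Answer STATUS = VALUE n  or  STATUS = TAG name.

c1: issue SUB r3<-Add1 | r0:7,r1:8,r2:2,r3:Add1
c2: issue ADD r3<-Add2 | r0:7,r1:8,r2:2,r3:Add2
c3: CDB Add1=-6; issue ADD r0<-Add1 | r0:Add1,r1:8,r2:2,r3:Add2
c4: CDB Add2=14; issue ADD r0<-Add2 | r0:Add2,r1:8,r2:2,r3:14
c5: issue ADD r0<-Add3 | r0:Add3,r1:8,r2:2,r3:14
c6: CDB Add1=22; issue MUL r3<-Mul1 | r0:Add3,r1:8,r2:2,r3:Mul1
c7: CDB Add2=10; issue MUL r1<-Mul2 | r0:Add3,r1:Mul2,r2:2,r3:Mul1
c8: CDB Add3=16; issue SUB r0<-Add1 | r0:Add1,r1:Mul2,r2:2,r3:Mul1
c9: stall | r0:Add1,r1:Mul2,r2:2,r3:Mul1
c10: stall | r0:Add1,r1:Mul2,r2:2,r3:Mul1
c11: stall | r0:Add1,r1:Mul2,r2:2,r3:Mul1
c12: CDB Mul2=64; issue MUL r3<-Mul2 | r0:Add1,r1:64,r2:2,r3:Mul2
c13: CDB Mul1=256; issue MUL r2<-Mul1 | r0:Add1,r1:64,r2:Mul1,r3:Mul2
c14: - | r0:Add1,r1:64,r2:Mul1,r3:Mul2
c15: CDB Add1=-192 | r0:-192,r1:64,r2:Mul1,r3:Mul2
c16: - | r0:-192,r1:64,r2:Mul1,r3:Mul2

STATUS = TAG Mul2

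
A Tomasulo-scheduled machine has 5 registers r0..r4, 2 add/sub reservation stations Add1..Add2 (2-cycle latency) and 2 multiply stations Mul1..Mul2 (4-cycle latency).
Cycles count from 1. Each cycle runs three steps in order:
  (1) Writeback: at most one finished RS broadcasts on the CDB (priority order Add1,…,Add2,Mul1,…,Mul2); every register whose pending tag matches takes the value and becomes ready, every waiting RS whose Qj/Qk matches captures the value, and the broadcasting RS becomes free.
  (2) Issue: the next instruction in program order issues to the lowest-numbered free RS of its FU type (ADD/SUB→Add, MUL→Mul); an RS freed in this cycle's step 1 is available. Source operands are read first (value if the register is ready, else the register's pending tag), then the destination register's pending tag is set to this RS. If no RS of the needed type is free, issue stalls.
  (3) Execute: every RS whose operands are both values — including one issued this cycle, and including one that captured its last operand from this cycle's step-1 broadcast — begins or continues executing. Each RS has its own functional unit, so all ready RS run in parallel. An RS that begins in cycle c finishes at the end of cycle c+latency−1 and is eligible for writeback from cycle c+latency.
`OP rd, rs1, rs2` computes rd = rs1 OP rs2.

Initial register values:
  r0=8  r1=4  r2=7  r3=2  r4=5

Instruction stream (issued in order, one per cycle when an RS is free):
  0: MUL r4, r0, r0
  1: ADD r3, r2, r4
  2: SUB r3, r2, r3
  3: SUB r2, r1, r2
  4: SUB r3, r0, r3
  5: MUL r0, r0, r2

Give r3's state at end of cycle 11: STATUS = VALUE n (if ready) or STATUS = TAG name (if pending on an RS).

STATUS = TAG Add1

cycle 1: issue MUL r4<-Mul1 // r0:8,r1:4,r2:7,r3:2,r4:Mul1
cycle 2: issue ADD r3<-Add1 // r0:8,r1:4,r2:7,r3:Add1,r4:Mul1
cycle 3: issue SUB r3<-Add2 // r0:8,r1:4,r2:7,r3:Add2,r4:Mul1
cycle 4: stall // r0:8,r1:4,r2:7,r3:Add2,r4:Mul1
cycle 5: CDB Mul1=64; stall // r0:8,r1:4,r2:7,r3:Add2,r4:64
cycle 6: stall // r0:8,r1:4,r2:7,r3:Add2,r4:64
cycle 7: CDB Add1=71; issue SUB r2<-Add1 // r0:8,r1:4,r2:Add1,r3:Add2,r4:64
cycle 8: stall // r0:8,r1:4,r2:Add1,r3:Add2,r4:64
cycle 9: CDB Add1=-3; issue SUB r3<-Add1 // r0:8,r1:4,r2:-3,r3:Add1,r4:64
cycle 10: CDB Add2=-64; issue MUL r0<-Mul1 // r0:Mul1,r1:4,r2:-3,r3:Add1,r4:64
cycle 11: - // r0:Mul1,r1:4,r2:-3,r3:Add1,r4:64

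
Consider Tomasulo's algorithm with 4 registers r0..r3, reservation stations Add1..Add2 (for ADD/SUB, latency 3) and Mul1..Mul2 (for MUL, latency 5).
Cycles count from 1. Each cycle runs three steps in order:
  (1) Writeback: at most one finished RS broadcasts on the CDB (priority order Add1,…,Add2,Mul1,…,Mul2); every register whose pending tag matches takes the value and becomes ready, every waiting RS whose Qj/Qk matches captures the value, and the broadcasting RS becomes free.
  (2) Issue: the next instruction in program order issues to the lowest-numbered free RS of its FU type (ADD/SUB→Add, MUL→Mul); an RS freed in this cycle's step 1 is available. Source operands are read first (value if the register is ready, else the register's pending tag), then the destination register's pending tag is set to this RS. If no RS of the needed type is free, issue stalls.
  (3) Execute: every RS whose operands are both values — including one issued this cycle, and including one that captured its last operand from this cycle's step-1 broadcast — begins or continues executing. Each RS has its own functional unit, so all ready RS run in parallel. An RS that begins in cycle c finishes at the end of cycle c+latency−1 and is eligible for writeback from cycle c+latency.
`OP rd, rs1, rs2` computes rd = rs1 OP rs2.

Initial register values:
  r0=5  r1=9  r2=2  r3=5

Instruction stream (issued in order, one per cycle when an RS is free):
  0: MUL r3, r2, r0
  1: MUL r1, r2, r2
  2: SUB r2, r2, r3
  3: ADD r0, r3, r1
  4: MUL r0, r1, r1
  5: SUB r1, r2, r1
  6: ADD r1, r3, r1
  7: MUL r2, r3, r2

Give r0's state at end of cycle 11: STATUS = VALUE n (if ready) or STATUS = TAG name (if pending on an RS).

cycle 1: issue MUL r3<-Mul1 // r0:5,r1:9,r2:2,r3:Mul1
cycle 2: issue MUL r1<-Mul2 // r0:5,r1:Mul2,r2:2,r3:Mul1
cycle 3: issue SUB r2<-Add1 // r0:5,r1:Mul2,r2:Add1,r3:Mul1
cycle 4: issue ADD r0<-Add2 // r0:Add2,r1:Mul2,r2:Add1,r3:Mul1
cycle 5: stall // r0:Add2,r1:Mul2,r2:Add1,r3:Mul1
cycle 6: CDB Mul1=10; issue MUL r0<-Mul1 // r0:Mul1,r1:Mul2,r2:Add1,r3:10
cycle 7: CDB Mul2=4; stall // r0:Mul1,r1:4,r2:Add1,r3:10
cycle 8: stall // r0:Mul1,r1:4,r2:Add1,r3:10
cycle 9: CDB Add1=-8; issue SUB r1<-Add1 // r0:Mul1,r1:Add1,r2:-8,r3:10
cycle 10: CDB Add2=14; issue ADD r1<-Add2 // r0:Mul1,r1:Add2,r2:-8,r3:10
cycle 11: issue MUL r2<-Mul2 // r0:Mul1,r1:Add2,r2:Mul2,r3:10

STATUS = TAG Mul1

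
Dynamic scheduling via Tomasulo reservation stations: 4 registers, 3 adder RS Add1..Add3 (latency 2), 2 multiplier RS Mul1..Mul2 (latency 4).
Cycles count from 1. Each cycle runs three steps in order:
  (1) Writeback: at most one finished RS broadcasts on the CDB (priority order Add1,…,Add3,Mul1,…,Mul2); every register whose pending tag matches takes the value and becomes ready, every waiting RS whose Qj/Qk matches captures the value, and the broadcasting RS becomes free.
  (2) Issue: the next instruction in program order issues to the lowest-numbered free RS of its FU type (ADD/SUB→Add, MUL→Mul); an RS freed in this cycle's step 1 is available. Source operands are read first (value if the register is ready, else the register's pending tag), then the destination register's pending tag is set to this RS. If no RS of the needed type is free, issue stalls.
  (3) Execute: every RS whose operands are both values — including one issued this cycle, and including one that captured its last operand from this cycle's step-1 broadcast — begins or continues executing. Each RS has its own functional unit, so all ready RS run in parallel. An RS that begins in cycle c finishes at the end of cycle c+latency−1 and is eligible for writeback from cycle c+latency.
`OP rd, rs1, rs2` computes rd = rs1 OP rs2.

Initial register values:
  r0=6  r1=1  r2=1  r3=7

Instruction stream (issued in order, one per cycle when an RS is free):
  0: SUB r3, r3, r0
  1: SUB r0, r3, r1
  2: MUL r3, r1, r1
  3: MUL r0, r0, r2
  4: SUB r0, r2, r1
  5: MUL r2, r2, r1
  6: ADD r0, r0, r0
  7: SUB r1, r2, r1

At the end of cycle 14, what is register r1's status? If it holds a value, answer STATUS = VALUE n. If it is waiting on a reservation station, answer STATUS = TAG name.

c1: issue SUB r3<-Add1 | r0:6,r1:1,r2:1,r3:Add1
c2: issue SUB r0<-Add2 | r0:Add2,r1:1,r2:1,r3:Add1
c3: CDB Add1=1; issue MUL r3<-Mul1 | r0:Add2,r1:1,r2:1,r3:Mul1
c4: issue MUL r0<-Mul2 | r0:Mul2,r1:1,r2:1,r3:Mul1
c5: CDB Add2=0; issue SUB r0<-Add1 | r0:Add1,r1:1,r2:1,r3:Mul1
c6: stall | r0:Add1,r1:1,r2:1,r3:Mul1
c7: CDB Add1=0; stall | r0:0,r1:1,r2:1,r3:Mul1
c8: CDB Mul1=1; issue MUL r2<-Mul1 | r0:0,r1:1,r2:Mul1,r3:1
c9: CDB Mul2=0; issue ADD r0<-Add1 | r0:Add1,r1:1,r2:Mul1,r3:1
c10: issue SUB r1<-Add2 | r0:Add1,r1:Add2,r2:Mul1,r3:1
c11: CDB Add1=0 | r0:0,r1:Add2,r2:Mul1,r3:1
c12: CDB Mul1=1 | r0:0,r1:Add2,r2:1,r3:1
c13: - | r0:0,r1:Add2,r2:1,r3:1
c14: CDB Add2=0 | r0:0,r1:0,r2:1,r3:1

STATUS = VALUE 0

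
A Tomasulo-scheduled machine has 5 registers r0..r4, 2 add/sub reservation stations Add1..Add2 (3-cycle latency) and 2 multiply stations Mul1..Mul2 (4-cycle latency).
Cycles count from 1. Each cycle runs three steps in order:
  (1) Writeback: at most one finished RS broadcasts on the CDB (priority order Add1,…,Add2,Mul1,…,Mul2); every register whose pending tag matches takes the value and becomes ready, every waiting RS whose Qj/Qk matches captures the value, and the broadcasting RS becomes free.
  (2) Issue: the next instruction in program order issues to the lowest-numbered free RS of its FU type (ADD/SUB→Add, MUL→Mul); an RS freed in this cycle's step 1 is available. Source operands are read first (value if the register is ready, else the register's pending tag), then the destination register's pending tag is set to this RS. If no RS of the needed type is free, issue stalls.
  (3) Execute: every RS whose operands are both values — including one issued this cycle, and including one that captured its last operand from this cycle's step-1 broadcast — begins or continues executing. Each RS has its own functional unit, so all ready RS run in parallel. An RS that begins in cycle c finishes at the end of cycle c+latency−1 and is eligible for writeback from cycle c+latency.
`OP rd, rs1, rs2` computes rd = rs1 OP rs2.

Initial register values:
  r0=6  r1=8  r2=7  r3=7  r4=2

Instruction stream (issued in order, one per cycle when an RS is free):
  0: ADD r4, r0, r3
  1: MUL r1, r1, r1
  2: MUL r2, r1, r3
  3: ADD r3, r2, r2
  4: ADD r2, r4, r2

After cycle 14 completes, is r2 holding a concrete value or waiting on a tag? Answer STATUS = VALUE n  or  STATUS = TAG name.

STATUS = VALUE 461

cycle 1: issue ADD r4<-Add1 // r0:6,r1:8,r2:7,r3:7,r4:Add1
cycle 2: issue MUL r1<-Mul1 // r0:6,r1:Mul1,r2:7,r3:7,r4:Add1
cycle 3: issue MUL r2<-Mul2 // r0:6,r1:Mul1,r2:Mul2,r3:7,r4:Add1
cycle 4: CDB Add1=13; issue ADD r3<-Add1 // r0:6,r1:Mul1,r2:Mul2,r3:Add1,r4:13
cycle 5: issue ADD r2<-Add2 // r0:6,r1:Mul1,r2:Add2,r3:Add1,r4:13
cycle 6: CDB Mul1=64 // r0:6,r1:64,r2:Add2,r3:Add1,r4:13
cycle 7: - // r0:6,r1:64,r2:Add2,r3:Add1,r4:13
cycle 8: - // r0:6,r1:64,r2:Add2,r3:Add1,r4:13
cycle 9: - // r0:6,r1:64,r2:Add2,r3:Add1,r4:13
cycle 10: CDB Mul2=448 // r0:6,r1:64,r2:Add2,r3:Add1,r4:13
cycle 11: - // r0:6,r1:64,r2:Add2,r3:Add1,r4:13
cycle 12: - // r0:6,r1:64,r2:Add2,r3:Add1,r4:13
cycle 13: CDB Add1=896 // r0:6,r1:64,r2:Add2,r3:896,r4:13
cycle 14: CDB Add2=461 // r0:6,r1:64,r2:461,r3:896,r4:13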